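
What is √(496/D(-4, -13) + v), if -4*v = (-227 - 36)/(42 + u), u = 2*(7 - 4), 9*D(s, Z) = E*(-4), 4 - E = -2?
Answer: I*√106347/24 ≈ 13.588*I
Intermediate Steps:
E = 6 (E = 4 - 1*(-2) = 4 + 2 = 6)
D(s, Z) = -8/3 (D(s, Z) = (6*(-4))/9 = (⅑)*(-24) = -8/3)
u = 6 (u = 2*3 = 6)
v = 263/192 (v = -(-227 - 36)/(4*(42 + 6)) = -(-263)/(4*48) = -¼*(-263/48) = 263/192 ≈ 1.3698)
√(496/D(-4, -13) + v) = √(496/(-8/3) + 263/192) = √(496*(-3/8) + 263/192) = √(-186 + 263/192) = √(-35449/192) = I*√106347/24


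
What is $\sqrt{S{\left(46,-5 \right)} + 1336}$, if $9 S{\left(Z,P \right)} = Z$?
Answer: $\frac{\sqrt{12070}}{3} \approx 36.621$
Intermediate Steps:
$S{\left(Z,P \right)} = \frac{Z}{9}$
$\sqrt{S{\left(46,-5 \right)} + 1336} = \sqrt{\frac{1}{9} \cdot 46 + 1336} = \sqrt{\frac{46}{9} + 1336} = \sqrt{\frac{12070}{9}} = \frac{\sqrt{12070}}{3}$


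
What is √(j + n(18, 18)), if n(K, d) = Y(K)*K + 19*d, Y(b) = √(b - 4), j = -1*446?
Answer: √(-104 + 18*√14) ≈ 6.0539*I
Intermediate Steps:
j = -446
Y(b) = √(-4 + b)
n(K, d) = 19*d + K*√(-4 + K) (n(K, d) = √(-4 + K)*K + 19*d = K*√(-4 + K) + 19*d = 19*d + K*√(-4 + K))
√(j + n(18, 18)) = √(-446 + (19*18 + 18*√(-4 + 18))) = √(-446 + (342 + 18*√14)) = √(-104 + 18*√14)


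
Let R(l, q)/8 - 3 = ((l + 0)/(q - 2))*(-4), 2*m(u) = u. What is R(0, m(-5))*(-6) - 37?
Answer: -181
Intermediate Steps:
m(u) = u/2
R(l, q) = 24 - 32*l/(-2 + q) (R(l, q) = 24 + 8*(((l + 0)/(q - 2))*(-4)) = 24 + 8*((l/(-2 + q))*(-4)) = 24 + 8*(-4*l/(-2 + q)) = 24 - 32*l/(-2 + q))
R(0, m(-5))*(-6) - 37 = (8*(-6 - 4*0 + 3*((½)*(-5)))/(-2 + (½)*(-5)))*(-6) - 37 = (8*(-6 + 0 + 3*(-5/2))/(-2 - 5/2))*(-6) - 37 = (8*(-6 + 0 - 15/2)/(-9/2))*(-6) - 37 = (8*(-2/9)*(-27/2))*(-6) - 37 = 24*(-6) - 37 = -144 - 37 = -181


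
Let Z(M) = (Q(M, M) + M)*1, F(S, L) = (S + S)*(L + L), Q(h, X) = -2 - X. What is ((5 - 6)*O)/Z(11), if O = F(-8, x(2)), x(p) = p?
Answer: -32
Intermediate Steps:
F(S, L) = 4*L*S (F(S, L) = (2*S)*(2*L) = 4*L*S)
O = -64 (O = 4*2*(-8) = -64)
Z(M) = -2 (Z(M) = ((-2 - M) + M)*1 = -2*1 = -2)
((5 - 6)*O)/Z(11) = ((5 - 6)*(-64))/(-2) = -1*(-64)*(-1/2) = 64*(-1/2) = -32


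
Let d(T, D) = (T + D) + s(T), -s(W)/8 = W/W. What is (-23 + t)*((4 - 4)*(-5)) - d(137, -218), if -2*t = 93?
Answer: 89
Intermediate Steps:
t = -93/2 (t = -½*93 = -93/2 ≈ -46.500)
s(W) = -8 (s(W) = -8*W/W = -8*1 = -8)
d(T, D) = -8 + D + T (d(T, D) = (T + D) - 8 = (D + T) - 8 = -8 + D + T)
(-23 + t)*((4 - 4)*(-5)) - d(137, -218) = (-23 - 93/2)*((4 - 4)*(-5)) - (-8 - 218 + 137) = -0*(-5) - 1*(-89) = -139/2*0 + 89 = 0 + 89 = 89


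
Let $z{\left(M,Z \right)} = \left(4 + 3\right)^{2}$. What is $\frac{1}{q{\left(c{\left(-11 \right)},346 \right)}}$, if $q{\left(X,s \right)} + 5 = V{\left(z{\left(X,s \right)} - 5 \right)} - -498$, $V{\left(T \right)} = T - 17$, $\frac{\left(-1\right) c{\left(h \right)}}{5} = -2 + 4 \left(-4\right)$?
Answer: $\frac{1}{520} \approx 0.0019231$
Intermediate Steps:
$c{\left(h \right)} = 90$ ($c{\left(h \right)} = - 5 \left(-2 + 4 \left(-4\right)\right) = - 5 \left(-2 - 16\right) = \left(-5\right) \left(-18\right) = 90$)
$z{\left(M,Z \right)} = 49$ ($z{\left(M,Z \right)} = 7^{2} = 49$)
$V{\left(T \right)} = -17 + T$
$q{\left(X,s \right)} = 520$ ($q{\left(X,s \right)} = -5 + \left(\left(-17 + \left(49 - 5\right)\right) - -498\right) = -5 + \left(\left(-17 + 44\right) + 498\right) = -5 + \left(27 + 498\right) = -5 + 525 = 520$)
$\frac{1}{q{\left(c{\left(-11 \right)},346 \right)}} = \frac{1}{520}$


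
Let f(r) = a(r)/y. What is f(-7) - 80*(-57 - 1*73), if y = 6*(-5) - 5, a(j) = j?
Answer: 52001/5 ≈ 10400.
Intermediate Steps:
y = -35 (y = -30 - 5 = -35)
f(r) = -r/35 (f(r) = r/(-35) = r*(-1/35) = -r/35)
f(-7) - 80*(-57 - 1*73) = -1/35*(-7) - 80*(-57 - 1*73) = ⅕ - 80*(-57 - 73) = ⅕ - 80*(-130) = ⅕ + 10400 = 52001/5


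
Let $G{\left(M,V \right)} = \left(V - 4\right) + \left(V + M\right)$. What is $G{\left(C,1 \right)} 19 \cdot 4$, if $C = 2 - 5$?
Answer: $-380$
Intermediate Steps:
$C = -3$ ($C = 2 - 5 = -3$)
$G{\left(M,V \right)} = -4 + M + 2 V$ ($G{\left(M,V \right)} = \left(-4 + V\right) + \left(M + V\right) = -4 + M + 2 V$)
$G{\left(C,1 \right)} 19 \cdot 4 = \left(-4 - 3 + 2 \cdot 1\right) 19 \cdot 4 = \left(-4 - 3 + 2\right) 19 \cdot 4 = \left(-5\right) 19 \cdot 4 = \left(-95\right) 4 = -380$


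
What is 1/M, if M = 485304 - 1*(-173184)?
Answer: 1/658488 ≈ 1.5186e-6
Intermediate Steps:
M = 658488 (M = 485304 + 173184 = 658488)
1/M = 1/658488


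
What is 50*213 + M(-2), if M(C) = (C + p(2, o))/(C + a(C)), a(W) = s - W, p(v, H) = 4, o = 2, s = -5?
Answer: 53248/5 ≈ 10650.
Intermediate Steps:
a(W) = -5 - W
M(C) = -4/5 - C/5 (M(C) = (C + 4)/(C + (-5 - C)) = (4 + C)/(-5) = (4 + C)*(-1/5) = -4/5 - C/5)
50*213 + M(-2) = 50*213 + (-4/5 - 1/5*(-2)) = 10650 + (-4/5 + 2/5) = 10650 - 2/5 = 53248/5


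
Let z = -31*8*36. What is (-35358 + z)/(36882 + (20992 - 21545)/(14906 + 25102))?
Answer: -1771794288/1475574503 ≈ -1.2007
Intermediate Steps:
z = -8928 (z = -248*36 = -8928)
(-35358 + z)/(36882 + (20992 - 21545)/(14906 + 25102)) = (-35358 - 8928)/(36882 + (20992 - 21545)/(14906 + 25102)) = -44286/(36882 - 553/40008) = -44286/1475574503/40008 = -44286*40008/1475574503 = -1771794288/1475574503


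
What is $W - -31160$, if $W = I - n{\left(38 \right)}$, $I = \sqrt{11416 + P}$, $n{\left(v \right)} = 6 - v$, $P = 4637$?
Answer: $31192 + \sqrt{16053} \approx 31319.0$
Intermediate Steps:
$I = \sqrt{16053}$ ($I = \sqrt{11416 + 4637} = \sqrt{16053} \approx 126.7$)
$W = 32 + \sqrt{16053}$ ($W = \sqrt{16053} - \left(6 - 38\right) = \sqrt{16053} - -32 = \sqrt{16053} + 32 = 32 + \sqrt{16053} \approx 158.7$)
$W - -31160 = \left(32 + \sqrt{16053}\right) - -31160 = \left(32 + \sqrt{16053}\right) + 31160 = 31192 + \sqrt{16053}$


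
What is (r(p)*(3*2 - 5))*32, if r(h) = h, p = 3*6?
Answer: 576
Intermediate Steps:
p = 18
(r(p)*(3*2 - 5))*32 = (18*(3*2 - 5))*32 = (18*(6 - 5))*32 = (18*1)*32 = 18*32 = 576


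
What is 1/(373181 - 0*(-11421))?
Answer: 1/373181 ≈ 2.6797e-6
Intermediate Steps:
1/(373181 - 0*(-11421)) = 1/(373181 - 1*0) = 1/(373181 + 0) = 1/373181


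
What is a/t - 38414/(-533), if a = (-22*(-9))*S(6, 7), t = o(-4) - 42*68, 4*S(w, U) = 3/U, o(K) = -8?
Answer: 1540089443/21371168 ≈ 72.064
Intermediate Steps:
S(w, U) = 3/(4*U) (S(w, U) = (3/U)/4 = 3/(4*U))
t = -2864 (t = -8 - 42*68 = -8 - 2856 = -2864)
a = 297/14 (a = (-22*(-9))*((¾)/7) = 198*((¾)*(⅐)) = 198*(3/28) = 297/14 ≈ 21.214)
a/t - 38414/(-533) = (297/14)/(-2864) - 38414/(-533) = (297/14)*(-1/2864) - 38414*(-1/533) = -297/40096 + 38414/533 = 1540089443/21371168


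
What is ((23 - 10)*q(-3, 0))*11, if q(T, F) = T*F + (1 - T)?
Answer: 572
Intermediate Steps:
q(T, F) = 1 - T + F*T (q(T, F) = F*T + (1 - T) = 1 - T + F*T)
((23 - 10)*q(-3, 0))*11 = ((23 - 10)*(1 - 1*(-3) + 0*(-3)))*11 = (13*(1 + 3 + 0))*11 = (13*4)*11 = 52*11 = 572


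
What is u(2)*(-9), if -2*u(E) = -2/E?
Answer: -9/2 ≈ -4.5000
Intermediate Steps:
u(E) = 1/E (u(E) = -(-1)/E = 1/E)
u(2)*(-9) = -9/2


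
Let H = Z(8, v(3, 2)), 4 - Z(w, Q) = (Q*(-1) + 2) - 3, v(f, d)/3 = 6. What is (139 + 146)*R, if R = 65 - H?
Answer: 11970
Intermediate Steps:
v(f, d) = 18 (v(f, d) = 3*6 = 18)
Z(w, Q) = 5 + Q (Z(w, Q) = 4 - ((Q*(-1) + 2) - 3) = 4 - ((-Q + 2) - 3) = 4 - ((2 - Q) - 3) = 4 - (-1 - Q) = 4 + (1 + Q) = 5 + Q)
H = 23 (H = 5 + 18 = 23)
R = 42 (R = 65 - 1*23 = 65 - 23 = 42)
(139 + 146)*R = (139 + 146)*42 = 285*42 = 11970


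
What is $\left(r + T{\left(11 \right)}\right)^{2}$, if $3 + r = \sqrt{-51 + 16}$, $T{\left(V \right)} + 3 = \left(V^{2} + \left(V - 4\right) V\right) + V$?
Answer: $\left(203 + i \sqrt{35}\right)^{2} \approx 41174.0 + 2401.9 i$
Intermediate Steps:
$T{\left(V \right)} = -3 + V + V^{2} + V \left(-4 + V\right)$ ($T{\left(V \right)} = -3 + \left(\left(V^{2} + \left(V - 4\right) V\right) + V\right) = -3 + \left(\left(V^{2} + \left(-4 + V\right) V\right) + V\right) = -3 + \left(\left(V^{2} + V \left(-4 + V\right)\right) + V\right) = -3 + \left(V + V^{2} + V \left(-4 + V\right)\right) = -3 + V + V^{2} + V \left(-4 + V\right)$)
$r = -3 + i \sqrt{35}$ ($r = -3 + \sqrt{-51 + 16} = -3 + \sqrt{-35} = -3 + i \sqrt{35} \approx -3.0 + 5.9161 i$)
$\left(r + T{\left(11 \right)}\right)^{2} = \left(\left(-3 + i \sqrt{35}\right) - \left(36 - 242\right)\right)^{2} = \left(\left(-3 + i \sqrt{35}\right) - -206\right)^{2} = \left(\left(-3 + i \sqrt{35}\right) + 206\right)^{2} = \left(203 + i \sqrt{35}\right)^{2}$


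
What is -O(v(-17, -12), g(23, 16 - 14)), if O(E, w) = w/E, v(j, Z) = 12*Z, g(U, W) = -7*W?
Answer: -7/72 ≈ -0.097222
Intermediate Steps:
-O(v(-17, -12), g(23, 16 - 14)) = -(-7*(16 - 14))/(12*(-12)) = -(-7*2)/(-144) = -(-14)*(-1)/144 = -1*7/72 = -7/72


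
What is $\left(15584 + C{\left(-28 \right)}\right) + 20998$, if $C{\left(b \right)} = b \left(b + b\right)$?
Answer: $38150$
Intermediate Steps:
$C{\left(b \right)} = 2 b^{2}$ ($C{\left(b \right)} = b 2 b = 2 b^{2}$)
$\left(15584 + C{\left(-28 \right)}\right) + 20998 = \left(15584 + 2 \left(-28\right)^{2}\right) + 20998 = \left(15584 + 2 \cdot 784\right) + 20998 = \left(15584 + 1568\right) + 20998 = 17152 + 20998 = 38150$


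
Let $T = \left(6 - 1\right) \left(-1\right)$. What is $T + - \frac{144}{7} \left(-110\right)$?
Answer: $\frac{15805}{7} \approx 2257.9$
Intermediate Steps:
$T = -5$ ($T = 5 \left(-1\right) = -5$)
$T + - \frac{144}{7} \left(-110\right) = -5 + - \frac{144}{7} \left(-110\right) = -5 + \left(-144\right) \frac{1}{7} \left(-110\right) = -5 - - \frac{15840}{7} = -5 + \frac{15840}{7} = \frac{15805}{7}$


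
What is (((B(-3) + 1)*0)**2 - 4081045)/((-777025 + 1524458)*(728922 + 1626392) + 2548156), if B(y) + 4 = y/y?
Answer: -4081045/1760441957118 ≈ -2.3182e-6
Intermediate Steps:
B(y) = -3 (B(y) = -4 + y/y = -4 + 1 = -3)
(((B(-3) + 1)*0)**2 - 4081045)/((-777025 + 1524458)*(728922 + 1626392) + 2548156) = (((-3 + 1)*0)**2 - 4081045)/((-777025 + 1524458)*(728922 + 1626392) + 2548156) = ((-2*0)**2 - 4081045)/(747433*2355314 + 2548156) = (0**2 - 4081045)/(1760439408962 + 2548156) = (0 - 4081045)/1760441957118 = -4081045*1/1760441957118 = -4081045/1760441957118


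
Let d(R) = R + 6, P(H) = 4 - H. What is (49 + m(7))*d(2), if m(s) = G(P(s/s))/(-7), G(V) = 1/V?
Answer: 8224/21 ≈ 391.62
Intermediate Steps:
d(R) = 6 + R
m(s) = -1/21 (m(s) = 1/((4 - s/s)*(-7)) = -⅐/(4 - 1*1) = -⅐/(4 - 1) = -⅐/3 = (⅓)*(-⅐) = -1/21)
(49 + m(7))*d(2) = (49 - 1/21)*(6 + 2) = (1028/21)*8 = 8224/21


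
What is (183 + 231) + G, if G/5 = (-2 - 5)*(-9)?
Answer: 729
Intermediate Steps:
G = 315 (G = 5*((-2 - 5)*(-9)) = 5*(-7*(-9)) = 5*63 = 315)
(183 + 231) + G = (183 + 231) + 315 = 414 + 315 = 729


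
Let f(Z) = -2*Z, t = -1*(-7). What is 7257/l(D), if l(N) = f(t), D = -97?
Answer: -7257/14 ≈ -518.36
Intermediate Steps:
t = 7
l(N) = -14 (l(N) = -2*7 = -14)
7257/l(D) = 7257/(-14) = 7257*(-1/14) = -7257/14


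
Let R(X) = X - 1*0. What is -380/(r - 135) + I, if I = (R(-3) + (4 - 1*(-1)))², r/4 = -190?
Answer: 792/179 ≈ 4.4246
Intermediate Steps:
r = -760 (r = 4*(-190) = -760)
R(X) = X (R(X) = X + 0 = X)
I = 4 (I = (-3 + (4 - 1*(-1)))² = (-3 + (4 + 1))² = (-3 + 5)² = 2² = 4)
-380/(r - 135) + I = -380/(-760 - 135) + 4 = -380/(-895) + 4 = -1/895*(-380) + 4 = 76/179 + 4 = 792/179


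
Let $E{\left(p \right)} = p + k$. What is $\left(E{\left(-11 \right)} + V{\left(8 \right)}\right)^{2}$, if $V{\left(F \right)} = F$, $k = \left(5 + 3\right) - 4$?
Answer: $1$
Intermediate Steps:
$k = 4$ ($k = 8 - 4 = 4$)
$E{\left(p \right)} = 4 + p$ ($E{\left(p \right)} = p + 4 = 4 + p$)
$\left(E{\left(-11 \right)} + V{\left(8 \right)}\right)^{2} = \left(\left(4 - 11\right) + 8\right)^{2} = \left(-7 + 8\right)^{2} = 1^{2} = 1$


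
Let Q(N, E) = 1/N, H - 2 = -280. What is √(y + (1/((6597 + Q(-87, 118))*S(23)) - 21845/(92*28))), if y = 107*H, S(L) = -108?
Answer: 37*I*√6680871713101865839/554424108 ≈ 172.49*I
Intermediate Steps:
H = -278 (H = 2 - 280 = -278)
y = -29746 (y = 107*(-278) = -29746)
√(y + (1/((6597 + Q(-87, 118))*S(23)) - 21845/(92*28))) = √(-29746 + (1/((6597 + 1/(-87))*(-108)) - 21845/(92*28))) = √(-29746 + (-1/108/(6597 - 1/87) - 21845/2576)) = √(-29746 + (-1/108/(573938/87) - 21845*1/2576)) = √(-29746 + ((87/573938)*(-1/108) - 21845/2576)) = √(-29746 + (-29/20661768 - 21845/2576)) = √(-29746 - 56419549583/6653089296) = √(-197959213748399/6653089296) = 37*I*√6680871713101865839/554424108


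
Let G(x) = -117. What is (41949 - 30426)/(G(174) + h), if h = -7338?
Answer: -3841/2485 ≈ -1.5457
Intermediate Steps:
(41949 - 30426)/(G(174) + h) = (41949 - 30426)/(-117 - 7338) = 11523/(-7455) = 11523*(-1/7455) = -3841/2485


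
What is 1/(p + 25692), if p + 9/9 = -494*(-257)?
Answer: 1/152649 ≈ 6.5510e-6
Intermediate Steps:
p = 126957 (p = -1 - 494*(-257) = -1 + 126958 = 126957)
1/(p + 25692) = 1/(126957 + 25692) = 1/152649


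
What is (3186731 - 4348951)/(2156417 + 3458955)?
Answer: -290555/1403843 ≈ -0.20697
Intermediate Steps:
(3186731 - 4348951)/(2156417 + 3458955) = -1162220/5615372 = -1162220*1/5615372 = -290555/1403843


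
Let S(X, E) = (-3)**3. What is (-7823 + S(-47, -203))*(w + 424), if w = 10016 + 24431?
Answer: -273737350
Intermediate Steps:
w = 34447
S(X, E) = -27
(-7823 + S(-47, -203))*(w + 424) = (-7823 - 27)*(34447 + 424) = -7850*34871 = -273737350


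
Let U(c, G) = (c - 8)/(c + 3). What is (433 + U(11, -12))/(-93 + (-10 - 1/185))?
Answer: -1122025/266784 ≈ -4.2057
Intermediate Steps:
U(c, G) = (-8 + c)/(3 + c)
(433 + U(11, -12))/(-93 + (-10 - 1/185)) = (433 + (-8 + 11)/(3 + 11))/(-93 + (-10 - 1/185)) = (433 + 3/14)/(-93 + (-10 - 1*1/185)) = (433 + (1/14)*3)/(-93 + (-10 - 1/185)) = (433 + 3/14)/(-93 - 1851/185) = 6065/(14*(-19056/185)) = (6065/14)*(-185/19056) = -1122025/266784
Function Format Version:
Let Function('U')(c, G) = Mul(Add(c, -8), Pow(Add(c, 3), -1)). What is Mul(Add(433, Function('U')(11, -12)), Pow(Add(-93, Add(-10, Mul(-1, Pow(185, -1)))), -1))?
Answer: Rational(-1122025, 266784) ≈ -4.2057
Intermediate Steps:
Function('U')(c, G) = Mul(Pow(Add(3, c), -1), Add(-8, c)) (Function('U')(c, G) = Mul(Add(-8, c), Pow(Add(3, c), -1)) = Mul(Pow(Add(3, c), -1), Add(-8, c)))
Mul(Add(433, Function('U')(11, -12)), Pow(Add(-93, Add(-10, Mul(-1, Pow(185, -1)))), -1)) = Mul(Add(433, Mul(Pow(Add(3, 11), -1), Add(-8, 11))), Pow(Add(-93, Add(-10, Mul(-1, Pow(185, -1)))), -1)) = Mul(Add(433, Mul(Pow(14, -1), 3)), Pow(Add(-93, Add(-10, Mul(-1, Rational(1, 185)))), -1)) = Mul(Add(433, Mul(Rational(1, 14), 3)), Pow(Add(-93, Add(-10, Rational(-1, 185))), -1)) = Mul(Add(433, Rational(3, 14)), Pow(Add(-93, Rational(-1851, 185)), -1)) = Mul(Rational(6065, 14), Pow(Rational(-19056, 185), -1)) = Mul(Rational(6065, 14), Rational(-185, 19056)) = Rational(-1122025, 266784)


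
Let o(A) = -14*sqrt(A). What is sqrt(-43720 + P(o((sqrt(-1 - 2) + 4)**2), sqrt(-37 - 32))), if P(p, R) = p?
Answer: sqrt(-43776 - 14*I*sqrt(3)) ≈ 0.058 - 209.23*I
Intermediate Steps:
sqrt(-43720 + P(o((sqrt(-1 - 2) + 4)**2), sqrt(-37 - 32))) = sqrt(-43720 - (56 + 14*sqrt(-1 - 2))) = sqrt(-43720 - (56 + 14*I*sqrt(3))) = sqrt(-43720 - 14*(4 + I*sqrt(3))) = sqrt(-43720 + (-56 - 14*I*sqrt(3))) = sqrt(-43776 - 14*I*sqrt(3))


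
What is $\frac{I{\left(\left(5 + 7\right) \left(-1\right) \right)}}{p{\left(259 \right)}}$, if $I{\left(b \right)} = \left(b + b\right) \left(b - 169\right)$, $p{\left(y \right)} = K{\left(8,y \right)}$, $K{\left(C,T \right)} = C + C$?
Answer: $\frac{543}{2} \approx 271.5$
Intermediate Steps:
$K{\left(C,T \right)} = 2 C$
$p{\left(y \right)} = 16$ ($p{\left(y \right)} = 2 \cdot 8 = 16$)
$I{\left(b \right)} = 2 b \left(-169 + b\right)$
$\frac{I{\left(\left(5 + 7\right) \left(-1\right) \right)}}{p{\left(259 \right)}} = \frac{2 \left(5 + 7\right) \left(-1\right) \left(-169 + \left(5 + 7\right) \left(-1\right)\right)}{16} = 2 \cdot 12 \left(-1\right) \left(-169 + 12 \left(-1\right)\right) \frac{1}{16} = 2 \left(-12\right) \left(-169 - 12\right) \frac{1}{16} = 2 \left(-12\right) \left(-181\right) \frac{1}{16} = 4344 \cdot \frac{1}{16} = \frac{543}{2}$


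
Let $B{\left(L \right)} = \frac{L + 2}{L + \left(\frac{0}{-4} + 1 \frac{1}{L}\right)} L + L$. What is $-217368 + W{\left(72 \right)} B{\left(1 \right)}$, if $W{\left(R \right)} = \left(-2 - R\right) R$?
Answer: $-230688$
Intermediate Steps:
$W{\left(R \right)} = R \left(-2 - R\right)$
$B{\left(L \right)} = L + \frac{L \left(2 + L\right)}{L + \frac{1}{L}}$ ($B{\left(L \right)} = \frac{2 + L}{L + \left(0 \left(- \frac{1}{4}\right) + \frac{1}{L}\right)} L + L = \frac{2 + L}{L + \left(0 + \frac{1}{L}\right)} L + L = \frac{2 + L}{L + \frac{1}{L}} L + L = \frac{L \left(2 + L\right)}{L + \frac{1}{L}} + L = L + \frac{L \left(2 + L\right)}{L + \frac{1}{L}}$)
$-217368 + W{\left(72 \right)} B{\left(1 \right)} = -217368 + \left(-1\right) 72 \left(2 + 72\right) 1 \frac{1}{1 + 1^{2}} \left(1 + 2 \cdot 1 + 2 \cdot 1^{2}\right) = -217368 + \left(-1\right) 72 \cdot 74 \cdot 1 \frac{1}{1 + 1} \left(1 + 2 + 2 \cdot 1\right) = -217368 - 5328 \cdot 1 \cdot \frac{1}{2} \left(1 + 2 + 2\right) = -217368 - 5328 \cdot 1 \cdot \frac{1}{2} \cdot 5 = -217368 - 13320 = -230688$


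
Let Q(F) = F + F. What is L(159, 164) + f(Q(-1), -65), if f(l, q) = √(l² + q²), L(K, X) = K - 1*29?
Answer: 130 + √4229 ≈ 195.03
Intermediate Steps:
L(K, X) = -29 + K (L(K, X) = K - 29 = -29 + K)
Q(F) = 2*F
L(159, 164) + f(Q(-1), -65) = (-29 + 159) + √((2*(-1))² + (-65)²) = 130 + √((-2)² + 4225) = 130 + √(4 + 4225) = 130 + √4229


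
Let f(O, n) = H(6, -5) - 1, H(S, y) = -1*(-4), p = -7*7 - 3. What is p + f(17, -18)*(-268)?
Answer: -856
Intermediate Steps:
p = -52 (p = -49 - 3 = -52)
H(S, y) = 4
f(O, n) = 3 (f(O, n) = 4 - 1 = 3)
p + f(17, -18)*(-268) = -52 + 3*(-268) = -52 - 804 = -856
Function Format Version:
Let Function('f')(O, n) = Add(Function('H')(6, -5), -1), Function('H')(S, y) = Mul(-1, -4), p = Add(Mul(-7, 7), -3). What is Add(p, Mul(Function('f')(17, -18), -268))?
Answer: -856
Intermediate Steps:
p = -52 (p = Add(-49, -3) = -52)
Function('H')(S, y) = 4
Function('f')(O, n) = 3 (Function('f')(O, n) = Add(4, -1) = 3)
Add(p, Mul(Function('f')(17, -18), -268)) = Add(-52, Mul(3, -268)) = Add(-52, -804) = -856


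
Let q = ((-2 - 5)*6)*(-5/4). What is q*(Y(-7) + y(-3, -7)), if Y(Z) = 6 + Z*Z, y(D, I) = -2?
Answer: 5565/2 ≈ 2782.5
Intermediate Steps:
q = 105/2 (q = (-7*6)*(-5*¼) = -42*(-5/4) = 105/2 ≈ 52.500)
Y(Z) = 6 + Z²
q*(Y(-7) + y(-3, -7)) = 105*((6 + (-7)²) - 2)/2 = 105*((6 + 49) - 2)/2 = 105*(55 - 2)/2 = (105/2)*53 = 5565/2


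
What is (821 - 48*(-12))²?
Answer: 1951609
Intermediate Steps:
(821 - 48*(-12))² = (821 + 576)² = 1397² = 1951609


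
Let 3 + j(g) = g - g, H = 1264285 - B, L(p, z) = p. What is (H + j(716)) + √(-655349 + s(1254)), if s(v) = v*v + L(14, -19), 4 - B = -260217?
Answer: 1004061 + 3*√101909 ≈ 1.0050e+6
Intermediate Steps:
B = 260221 (B = 4 - 1*(-260217) = 4 + 260217 = 260221)
s(v) = 14 + v² (s(v) = v*v + 14 = v² + 14 = 14 + v²)
H = 1004064 (H = 1264285 - 1*260221 = 1264285 - 260221 = 1004064)
j(g) = -3 (j(g) = -3 + (g - g) = -3 + 0 = -3)
(H + j(716)) + √(-655349 + s(1254)) = (1004064 - 3) + √(-655349 + (14 + 1254²)) = 1004061 + √(-655349 + (14 + 1572516)) = 1004061 + √(-655349 + 1572530) = 1004061 + √917181 = 1004061 + 3*√101909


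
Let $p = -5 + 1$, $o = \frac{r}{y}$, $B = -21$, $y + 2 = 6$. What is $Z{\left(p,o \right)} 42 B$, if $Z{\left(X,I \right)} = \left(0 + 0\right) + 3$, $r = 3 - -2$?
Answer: $-2646$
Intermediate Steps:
$y = 4$ ($y = -2 + 6 = 4$)
$r = 5$ ($r = 3 + 2 = 5$)
$o = \frac{5}{4} \approx 1.25$
$p = -4$
$Z{\left(X,I \right)} = 3$ ($Z{\left(X,I \right)} = 0 + 3 = 3$)
$Z{\left(p,o \right)} 42 B = 3 \cdot 42 \left(-21\right) = 126 \left(-21\right) = -2646$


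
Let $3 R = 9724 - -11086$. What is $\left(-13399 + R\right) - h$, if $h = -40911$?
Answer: $\frac{103346}{3} \approx 34449.0$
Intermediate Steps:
$R = \frac{20810}{3}$ ($R = \frac{9724 - -11086}{3} = \frac{9724 + 11086}{3} = \frac{1}{3} \cdot 20810 = \frac{20810}{3} \approx 6936.7$)
$\left(-13399 + R\right) - h = \left(-13399 + \frac{20810}{3}\right) - -40911 = - \frac{19387}{3} + 40911 = \frac{103346}{3}$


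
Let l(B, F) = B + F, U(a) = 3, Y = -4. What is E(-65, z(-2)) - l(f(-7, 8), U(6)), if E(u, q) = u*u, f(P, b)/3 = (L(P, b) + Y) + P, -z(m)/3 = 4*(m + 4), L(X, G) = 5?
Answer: 4240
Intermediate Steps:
z(m) = -48 - 12*m (z(m) = -12*(m + 4) = -12*(4 + m) = -3*(16 + 4*m) = -48 - 12*m)
f(P, b) = 3 + 3*P (f(P, b) = 3*((5 - 4) + P) = 3*(1 + P) = 3 + 3*P)
E(u, q) = u²
E(-65, z(-2)) - l(f(-7, 8), U(6)) = (-65)² - ((3 + 3*(-7)) + 3) = 4225 - ((3 - 21) + 3) = 4225 - (-18 + 3) = 4225 - 1*(-15) = 4225 + 15 = 4240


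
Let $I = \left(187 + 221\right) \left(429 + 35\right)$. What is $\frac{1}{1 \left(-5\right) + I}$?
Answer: $\frac{1}{189307} \approx 5.2824 \cdot 10^{-6}$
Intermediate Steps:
$I = 189312$ ($I = 408 \cdot 464 = 189312$)
$\frac{1}{1 \left(-5\right) + I} = \frac{1}{1 \left(-5\right) + 189312} = \frac{1}{-5 + 189312} = \frac{1}{189307}$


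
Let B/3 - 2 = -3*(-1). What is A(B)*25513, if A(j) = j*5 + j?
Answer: 2296170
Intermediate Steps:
B = 15 (B = 6 + 3*(-3*(-1)) = 6 + 3*3 = 6 + 9 = 15)
A(j) = 6*j (A(j) = 5*j + j = 6*j)
A(B)*25513 = (6*15)*25513 = 90*25513 = 2296170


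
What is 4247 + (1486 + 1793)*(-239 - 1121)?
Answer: -4455193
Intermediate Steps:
4247 + (1486 + 1793)*(-239 - 1121) = 4247 + 3279*(-1360) = 4247 - 4459440 = -4455193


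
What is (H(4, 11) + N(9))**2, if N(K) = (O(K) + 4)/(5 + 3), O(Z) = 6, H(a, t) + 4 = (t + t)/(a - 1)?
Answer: 3025/144 ≈ 21.007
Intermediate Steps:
H(a, t) = -4 + 2*t/(-1 + a) (H(a, t) = -4 + (t + t)/(a - 1) = -4 + (2*t)/(-1 + a) = -4 + 2*t/(-1 + a))
N(K) = 5/4 (N(K) = (6 + 4)/(5 + 3) = 10/8 = 10*(1/8) = 5/4)
(H(4, 11) + N(9))**2 = (2*(2 + 11 - 2*4)/(-1 + 4) + 5/4)**2 = (2*(2 + 11 - 8)/3 + 5/4)**2 = (2*(1/3)*5 + 5/4)**2 = (10/3 + 5/4)**2 = (55/12)**2 = 3025/144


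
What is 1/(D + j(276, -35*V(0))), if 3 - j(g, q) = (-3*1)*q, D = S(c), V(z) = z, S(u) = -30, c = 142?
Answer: -1/27 ≈ -0.037037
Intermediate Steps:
D = -30
j(g, q) = 3 + 3*q (j(g, q) = 3 - (-3*1)*q = 3 - (-3)*q = 3 + 3*q)
1/(D + j(276, -35*V(0))) = 1/(-30 + (3 + 3*(-35*0))) = 1/(-30 + (3 + 3*0)) = 1/(-30 + (3 + 0)) = 1/(-30 + 3) = 1/(-27) = -1/27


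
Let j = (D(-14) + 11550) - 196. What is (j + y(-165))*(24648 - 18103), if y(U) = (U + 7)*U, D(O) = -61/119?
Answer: 244936725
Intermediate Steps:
D(O) = -61/119 (D(O) = -61*1/119 = -61/119)
y(U) = U*(7 + U) (y(U) = (7 + U)*U = U*(7 + U))
j = 1351065/119 (j = (-61/119 + 11550) - 196 = 1374389/119 - 196 = 1351065/119 ≈ 11353.)
(j + y(-165))*(24648 - 18103) = (1351065/119 - 165*(7 - 165))*(24648 - 18103) = (1351065/119 - 165*(-158))*6545 = (1351065/119 + 26070)*6545 = (4453395/119)*6545 = 244936725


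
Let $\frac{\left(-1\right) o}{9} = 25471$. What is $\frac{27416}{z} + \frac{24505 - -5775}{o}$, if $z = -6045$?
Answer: $- \frac{2155953008}{461916585} \approx -4.6674$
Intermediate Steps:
$o = -229239$ ($o = \left(-9\right) 25471 = -229239$)
$\frac{27416}{z} + \frac{24505 - -5775}{o} = \frac{27416}{-6045} + \frac{24505 - -5775}{-229239} = 27416 \left(- \frac{1}{6045}\right) + \left(24505 + 5775\right) \left(- \frac{1}{229239}\right) = - \frac{27416}{6045} + 30280 \left(- \frac{1}{229239}\right) = - \frac{27416}{6045} - \frac{30280}{229239} = - \frac{2155953008}{461916585}$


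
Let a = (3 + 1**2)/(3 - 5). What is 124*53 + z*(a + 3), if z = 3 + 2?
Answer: 6577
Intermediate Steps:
z = 5
a = -2 (a = (3 + 1)/(-2) = 4*(-1/2) = -2)
124*53 + z*(a + 3) = 124*53 + 5*(-2 + 3) = 6572 + 5*1 = 6572 + 5 = 6577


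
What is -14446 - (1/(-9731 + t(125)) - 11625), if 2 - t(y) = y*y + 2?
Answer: -71529275/25356 ≈ -2821.0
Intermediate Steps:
t(y) = -y² (t(y) = 2 - (y*y + 2) = 2 - (y² + 2) = 2 - (2 + y²) = 2 + (-2 - y²) = -y²)
-14446 - (1/(-9731 + t(125)) - 11625) = -14446 - (1/(-9731 - 1*125²) - 11625) = -14446 - (1/(-9731 - 1*15625) - 11625) = -14446 - (1/(-9731 - 15625) - 11625) = -14446 - (1/(-25356) - 11625) = -14446 - (-1/25356 - 11625) = -14446 - 1*(-294763501/25356) = -14446 + 294763501/25356 = -71529275/25356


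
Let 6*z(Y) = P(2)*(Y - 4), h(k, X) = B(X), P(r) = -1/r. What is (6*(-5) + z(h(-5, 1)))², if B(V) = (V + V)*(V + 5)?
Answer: 8464/9 ≈ 940.44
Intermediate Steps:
B(V) = 2*V*(5 + V) (B(V) = (2*V)*(5 + V) = 2*V*(5 + V))
h(k, X) = 2*X*(5 + X)
z(Y) = ⅓ - Y/12 (z(Y) = ((-1/2)*(Y - 4))/6 = ((-1*½)*(-4 + Y))/6 = (-(-4 + Y)/2)/6 = (2 - Y/2)/6 = ⅓ - Y/12)
(6*(-5) + z(h(-5, 1)))² = (6*(-5) + (⅓ - (5 + 1)/6))² = (-30 + (⅓ - 6/6))² = (-30 + (⅓ - 1/12*12))² = (-30 + (⅓ - 1))² = (-30 - ⅔)² = (-92/3)² = 8464/9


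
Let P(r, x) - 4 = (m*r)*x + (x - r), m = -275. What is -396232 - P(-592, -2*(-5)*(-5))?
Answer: 7743222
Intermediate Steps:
P(r, x) = 4 + x - r - 275*r*x (P(r, x) = 4 + ((-275*r)*x + (x - r)) = 4 + (-275*r*x + (x - r)) = 4 + (x - r - 275*r*x) = 4 + x - r - 275*r*x)
-396232 - P(-592, -2*(-5)*(-5)) = -396232 - (4 - 2*(-5)*(-5) - 1*(-592) - 275*(-592)*-2*(-5)*(-5)) = -396232 - (4 + 10*(-5) + 592 - 275*(-592)*10*(-5)) = -396232 - (4 - 50 + 592 - 275*(-592)*(-50)) = -396232 - (4 - 50 + 592 - 8140000) = -396232 - 1*(-8139454) = -396232 + 8139454 = 7743222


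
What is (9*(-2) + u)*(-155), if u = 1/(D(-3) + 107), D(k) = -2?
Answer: 58559/21 ≈ 2788.5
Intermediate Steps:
u = 1/105 (u = 1/(-2 + 107) = 1/105 ≈ 0.0095238)
(9*(-2) + u)*(-155) = (9*(-2) + 1/105)*(-155) = (-18 + 1/105)*(-155) = -1889/105*(-155) = 58559/21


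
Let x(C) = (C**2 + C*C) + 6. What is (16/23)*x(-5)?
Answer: 896/23 ≈ 38.957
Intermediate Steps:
x(C) = 6 + 2*C**2 (x(C) = (C**2 + C**2) + 6 = 2*C**2 + 6 = 6 + 2*C**2)
(16/23)*x(-5) = (16/23)*(6 + 2*(-5)**2) = ((1/23)*16)*(6 + 2*25) = 16*(6 + 50)/23 = (16/23)*56 = 896/23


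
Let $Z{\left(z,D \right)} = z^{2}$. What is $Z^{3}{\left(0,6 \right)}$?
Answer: $0$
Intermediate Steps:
$Z^{3}{\left(0,6 \right)} = \left(0^{2}\right)^{3} = 0^{3} = 0$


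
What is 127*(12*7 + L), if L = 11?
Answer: 12065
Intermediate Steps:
127*(12*7 + L) = 127*(12*7 + 11) = 127*(84 + 11) = 127*95 = 12065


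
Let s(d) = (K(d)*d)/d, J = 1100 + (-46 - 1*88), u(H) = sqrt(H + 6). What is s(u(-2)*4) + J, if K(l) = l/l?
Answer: 967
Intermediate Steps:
K(l) = 1
u(H) = sqrt(6 + H)
J = 966 (J = 1100 + (-46 - 88) = 1100 - 134 = 966)
s(d) = 1 (s(d) = (1*d)/d = d/d = 1)
s(u(-2)*4) + J = 1 + 966 = 967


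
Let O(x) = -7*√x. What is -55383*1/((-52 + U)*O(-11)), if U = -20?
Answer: 18461*I*√11/1848 ≈ 33.132*I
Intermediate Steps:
-55383*1/((-52 + U)*O(-11)) = -55383*I*√11/(77*(-52 - 20)) = -55383*(-I*√11/5544) = -(-18461)*I*√11/1848 = 18461*I*√11/1848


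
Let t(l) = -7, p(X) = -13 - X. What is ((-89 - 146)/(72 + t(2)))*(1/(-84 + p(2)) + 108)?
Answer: -502477/1287 ≈ -390.42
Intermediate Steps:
((-89 - 146)/(72 + t(2)))*(1/(-84 + p(2)) + 108) = ((-89 - 146)/(72 - 7))*(1/(-84 + (-13 - 1*2)) + 108) = (-235/65)*(1/(-84 + (-13 - 2)) + 108) = (-235*1/65)*(1/(-84 - 15) + 108) = -47*(1/(-99) + 108)/13 = -47*(-1/99 + 108)/13 = -47/13*10691/99 = -502477/1287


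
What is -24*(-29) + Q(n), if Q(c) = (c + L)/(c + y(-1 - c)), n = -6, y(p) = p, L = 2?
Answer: 700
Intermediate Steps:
Q(c) = -2 - c (Q(c) = (c + 2)/(c + (-1 - c)) = (2 + c)/(-1) = (2 + c)*(-1) = -2 - c)
-24*(-29) + Q(n) = -24*(-29) + (-2 - 1*(-6)) = 696 + (-2 + 6) = 696 + 4 = 700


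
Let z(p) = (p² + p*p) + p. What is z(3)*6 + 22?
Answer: 148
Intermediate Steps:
z(p) = p + 2*p² (z(p) = (p² + p²) + p = 2*p² + p = p + 2*p²)
z(3)*6 + 22 = (3*(1 + 2*3))*6 + 22 = (3*(1 + 6))*6 + 22 = (3*7)*6 + 22 = 21*6 + 22 = 126 + 22 = 148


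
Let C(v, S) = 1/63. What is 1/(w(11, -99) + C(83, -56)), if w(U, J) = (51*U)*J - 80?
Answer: -63/3503996 ≈ -1.7979e-5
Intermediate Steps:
C(v, S) = 1/63
w(U, J) = -80 + 51*J*U (w(U, J) = 51*J*U - 80 = -80 + 51*J*U)
1/(w(11, -99) + C(83, -56)) = 1/((-80 + 51*(-99)*11) + 1/63) = 1/((-80 - 55539) + 1/63) = 1/(-55619 + 1/63) = 1/(-3503996/63) = -63/3503996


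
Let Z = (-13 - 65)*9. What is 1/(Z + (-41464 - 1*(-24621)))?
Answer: -1/17545 ≈ -5.6996e-5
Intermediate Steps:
Z = -702 (Z = -78*9 = -702)
1/(Z + (-41464 - 1*(-24621))) = 1/(-702 + (-41464 - 1*(-24621))) = 1/(-702 + (-41464 + 24621)) = 1/(-702 - 16843) = 1/(-17545) = -1/17545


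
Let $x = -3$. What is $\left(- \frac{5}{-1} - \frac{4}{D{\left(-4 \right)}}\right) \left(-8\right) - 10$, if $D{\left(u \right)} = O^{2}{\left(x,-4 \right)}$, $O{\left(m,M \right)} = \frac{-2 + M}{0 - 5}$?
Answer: $- \frac{250}{9} \approx -27.778$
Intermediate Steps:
$O{\left(m,M \right)} = \frac{2}{5} - \frac{M}{5}$ ($O{\left(m,M \right)} = \frac{-2 + M}{-5} = \left(-2 + M\right) \left(- \frac{1}{5}\right) = \frac{2}{5} - \frac{M}{5}$)
$D{\left(u \right)} = \frac{36}{25}$ ($D{\left(u \right)} = \left(\frac{2}{5} - - \frac{4}{5}\right)^{2} = \left(\frac{2}{5} + \frac{4}{5}\right)^{2} = \left(\frac{6}{5}\right)^{2} = \frac{36}{25}$)
$\left(- \frac{5}{-1} - \frac{4}{D{\left(-4 \right)}}\right) \left(-8\right) - 10 = \left(- \frac{5}{-1} - \frac{4}{\frac{36}{25}}\right) \left(-8\right) - 10 = \left(\left(-5\right) \left(-1\right) - \frac{25}{9}\right) \left(-8\right) - 10 = \left(5 - \frac{25}{9}\right) \left(-8\right) - 10 = \frac{20}{9} \left(-8\right) - 10 = - \frac{160}{9} - 10 = - \frac{250}{9}$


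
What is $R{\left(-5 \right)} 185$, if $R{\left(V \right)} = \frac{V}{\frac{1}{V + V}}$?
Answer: $9250$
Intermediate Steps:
$R{\left(V \right)} = 2 V^{2}$ ($R{\left(V \right)} = \frac{V}{\frac{1}{2 V}} = \frac{V}{\frac{1}{2} \frac{1}{V}} = V 2 V = 2 V^{2}$)
$R{\left(-5 \right)} 185 = 2 \left(-5\right)^{2} \cdot 185 = 2 \cdot 25 \cdot 185 = 50 \cdot 185 = 9250$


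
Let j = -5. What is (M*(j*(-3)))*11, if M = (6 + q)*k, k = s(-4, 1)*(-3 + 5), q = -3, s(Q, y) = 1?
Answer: 990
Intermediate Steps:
k = 2 (k = 1*(-3 + 5) = 1*2 = 2)
M = 6 (M = (6 - 3)*2 = 3*2 = 6)
(M*(j*(-3)))*11 = (6*(-5*(-3)))*11 = (6*15)*11 = 90*11 = 990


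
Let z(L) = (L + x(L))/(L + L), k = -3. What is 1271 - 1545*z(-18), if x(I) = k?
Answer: 1479/4 ≈ 369.75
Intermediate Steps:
x(I) = -3
z(L) = (-3 + L)/(2*L) (z(L) = (L - 3)/(L + L) = (-3 + L)/((2*L)) = (-3 + L)*(1/(2*L)) = (-3 + L)/(2*L))
1271 - 1545*z(-18) = 1271 - 1545*(-3 - 18)/(2*(-18)) = 1271 - 1545*(-1)*(-21)/(2*18) = 1271 - 1545*7/12 = 1271 - 3605/4 = 1479/4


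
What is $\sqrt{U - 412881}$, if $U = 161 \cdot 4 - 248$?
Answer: $i \sqrt{412485} \approx 642.25 i$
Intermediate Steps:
$U = 396$ ($U = 644 - 248 = 396$)
$\sqrt{U - 412881} = \sqrt{396 - 412881} = \sqrt{-412485} = i \sqrt{412485}$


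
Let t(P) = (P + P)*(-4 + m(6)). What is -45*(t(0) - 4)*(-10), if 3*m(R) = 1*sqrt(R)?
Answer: -1800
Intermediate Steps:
m(R) = sqrt(R)/3 (m(R) = (1*sqrt(R))/3 = sqrt(R)/3)
t(P) = 2*P*(-4 + sqrt(6)/3) (t(P) = (P + P)*(-4 + sqrt(6)/3) = (2*P)*(-4 + sqrt(6)/3) = 2*P*(-4 + sqrt(6)/3))
-45*(t(0) - 4)*(-10) = -45*((2/3)*0*(-12 + sqrt(6)) - 4)*(-10) = -45*(0 - 4)*(-10) = -(-180)*(-10) = -45*40 = -1800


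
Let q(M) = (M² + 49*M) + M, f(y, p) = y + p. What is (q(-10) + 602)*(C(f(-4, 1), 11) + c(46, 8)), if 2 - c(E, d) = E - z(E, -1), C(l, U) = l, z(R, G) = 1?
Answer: -9292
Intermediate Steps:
f(y, p) = p + y
c(E, d) = 3 - E (c(E, d) = 2 - (E - 1*1) = 2 - (E - 1) = 2 - (-1 + E) = 2 + (1 - E) = 3 - E)
q(M) = M² + 50*M
(q(-10) + 602)*(C(f(-4, 1), 11) + c(46, 8)) = (-10*(50 - 10) + 602)*((1 - 4) + (3 - 1*46)) = (-10*40 + 602)*(-3 + (3 - 46)) = (-400 + 602)*(-3 - 43) = 202*(-46) = -9292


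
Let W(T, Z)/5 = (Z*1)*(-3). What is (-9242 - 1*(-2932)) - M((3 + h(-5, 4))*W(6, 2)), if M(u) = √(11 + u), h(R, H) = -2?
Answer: -6310 - I*√19 ≈ -6310.0 - 4.3589*I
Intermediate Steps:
W(T, Z) = -15*Z (W(T, Z) = 5*((Z*1)*(-3)) = 5*(Z*(-3)) = 5*(-3*Z) = -15*Z)
(-9242 - 1*(-2932)) - M((3 + h(-5, 4))*W(6, 2)) = (-9242 - 1*(-2932)) - √(11 + (3 - 2)*(-15*2)) = (-9242 + 2932) - √(11 + 1*(-30)) = -6310 - √(11 - 30) = -6310 - √(-19) = -6310 - I*√19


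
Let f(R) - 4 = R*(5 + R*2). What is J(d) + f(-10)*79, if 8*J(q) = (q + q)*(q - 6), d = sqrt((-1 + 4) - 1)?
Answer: 24333/2 - 3*sqrt(2)/2 ≈ 12164.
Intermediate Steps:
d = sqrt(2) (d = sqrt(3 - 1) = sqrt(2) ≈ 1.4142)
f(R) = 4 + R*(5 + 2*R) (f(R) = 4 + R*(5 + R*2) = 4 + R*(5 + 2*R))
J(q) = q*(-6 + q)/4 (J(q) = ((q + q)*(q - 6))/8 = ((2*q)*(-6 + q))/8 = (2*q*(-6 + q))/8 = q*(-6 + q)/4)
J(d) + f(-10)*79 = sqrt(2)*(-6 + sqrt(2))/4 + (4 + 2*(-10)**2 + 5*(-10))*79 = sqrt(2)*(-6 + sqrt(2))/4 + (4 + 2*100 - 50)*79 = sqrt(2)*(-6 + sqrt(2))/4 + (4 + 200 - 50)*79 = sqrt(2)*(-6 + sqrt(2))/4 + 154*79 = sqrt(2)*(-6 + sqrt(2))/4 + 12166 = 12166 + sqrt(2)*(-6 + sqrt(2))/4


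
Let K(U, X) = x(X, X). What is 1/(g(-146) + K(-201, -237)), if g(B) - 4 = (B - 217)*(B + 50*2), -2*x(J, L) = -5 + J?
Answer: 1/16823 ≈ 5.9442e-5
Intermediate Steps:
x(J, L) = 5/2 - J/2 (x(J, L) = -(-5 + J)/2 = 5/2 - J/2)
K(U, X) = 5/2 - X/2
g(B) = 4 + (-217 + B)*(100 + B) (g(B) = 4 + (B - 217)*(B + 50*2) = 4 + (-217 + B)*(B + 100) = 4 + (-217 + B)*(100 + B))
1/(g(-146) + K(-201, -237)) = 1/((-21696 + (-146)² - 117*(-146)) + (5/2 - ½*(-237))) = 1/((-21696 + 21316 + 17082) + (5/2 + 237/2)) = 1/(16702 + 121) = 1/16823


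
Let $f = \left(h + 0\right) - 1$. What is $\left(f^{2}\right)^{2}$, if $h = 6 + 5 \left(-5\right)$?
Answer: $160000$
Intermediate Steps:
$h = -19$ ($h = 6 - 25 = -19$)
$f = -20$ ($f = \left(-19 + 0\right) - 1 = -19 - 1 = -20$)
$\left(f^{2}\right)^{2} = \left(\left(-20\right)^{2}\right)^{2} = 400^{2} = 160000$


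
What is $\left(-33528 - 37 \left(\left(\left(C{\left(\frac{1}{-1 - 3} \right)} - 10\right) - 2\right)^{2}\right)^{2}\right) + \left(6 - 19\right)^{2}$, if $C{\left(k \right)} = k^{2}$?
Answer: $- \frac{51428159781}{65536} \approx -7.8473 \cdot 10^{5}$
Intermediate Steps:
$\left(-33528 - 37 \left(\left(\left(C{\left(\frac{1}{-1 - 3} \right)} - 10\right) - 2\right)^{2}\right)^{2}\right) + \left(6 - 19\right)^{2} = \left(-33528 - 37 \left(\left(\left(\left(\frac{1}{-1 - 3}\right)^{2} - 10\right) - 2\right)^{2}\right)^{2}\right) + \left(6 - 19\right)^{2} = \left(-33528 - 37 \left(\left(\left(\left(\frac{1}{-4}\right)^{2} - 10\right) - 2\right)^{2}\right)^{2}\right) + \left(-13\right)^{2} = \left(-33528 - 37 \left(\left(\left(\left(- \frac{1}{4}\right)^{2} - 10\right) - 2\right)^{2}\right)^{2}\right) + 169 = \left(-33528 - 37 \left(\left(\left(\frac{1}{16} - 10\right) - 2\right)^{2}\right)^{2}\right) + 169 = \left(-33528 - 37 \left(\left(- \frac{159}{16} - 2\right)^{2}\right)^{2}\right) + 169 = \left(-33528 - 37 \left(\left(- \frac{191}{16}\right)^{2}\right)^{2}\right) + 169 = \left(-33528 - 37 \left(\frac{36481}{256}\right)^{2}\right) + 169 = \left(-33528 - \frac{49241944357}{65536}\right) + 169 = - \frac{51439235365}{65536} + 169 = - \frac{51428159781}{65536}$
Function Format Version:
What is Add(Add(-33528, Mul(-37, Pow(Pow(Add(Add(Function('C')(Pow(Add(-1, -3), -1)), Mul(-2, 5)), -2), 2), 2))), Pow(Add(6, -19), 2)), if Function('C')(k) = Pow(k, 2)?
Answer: Rational(-51428159781, 65536) ≈ -7.8473e+5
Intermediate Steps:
Add(Add(-33528, Mul(-37, Pow(Pow(Add(Add(Function('C')(Pow(Add(-1, -3), -1)), Mul(-2, 5)), -2), 2), 2))), Pow(Add(6, -19), 2)) = Add(Add(-33528, Mul(-37, Pow(Pow(Add(Add(Pow(Pow(Add(-1, -3), -1), 2), Mul(-2, 5)), -2), 2), 2))), Pow(Add(6, -19), 2)) = Add(Add(-33528, Mul(-37, Pow(Pow(Add(Add(Pow(Pow(-4, -1), 2), -10), -2), 2), 2))), Pow(-13, 2)) = Add(Add(-33528, Mul(-37, Pow(Pow(Add(Add(Pow(Rational(-1, 4), 2), -10), -2), 2), 2))), 169) = Add(Add(-33528, Mul(-37, Pow(Pow(Add(Add(Rational(1, 16), -10), -2), 2), 2))), 169) = Add(Add(-33528, Mul(-37, Pow(Pow(Add(Rational(-159, 16), -2), 2), 2))), 169) = Add(Add(-33528, Mul(-37, Pow(Pow(Rational(-191, 16), 2), 2))), 169) = Add(Add(-33528, Mul(-37, Pow(Rational(36481, 256), 2))), 169) = Add(Add(-33528, Mul(-37, Rational(1330863361, 65536))), 169) = Add(Add(-33528, Rational(-49241944357, 65536)), 169) = Add(Rational(-51439235365, 65536), 169) = Rational(-51428159781, 65536)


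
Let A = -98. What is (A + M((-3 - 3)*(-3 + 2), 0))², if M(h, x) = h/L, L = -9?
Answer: 87616/9 ≈ 9735.1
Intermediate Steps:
M(h, x) = -h/9 (M(h, x) = h/(-9) = h*(-⅑) = -h/9)
(A + M((-3 - 3)*(-3 + 2), 0))² = (-98 - (-3 - 3)*(-3 + 2)/9)² = (-98 - (-2)*(-1)/3)² = (-98 - ⅑*6)² = (-98 - ⅔)² = (-296/3)² = 87616/9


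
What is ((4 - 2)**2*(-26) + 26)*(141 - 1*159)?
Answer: 1404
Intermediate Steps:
((4 - 2)**2*(-26) + 26)*(141 - 1*159) = (2**2*(-26) + 26)*(141 - 159) = (4*(-26) + 26)*(-18) = (-104 + 26)*(-18) = -78*(-18) = 1404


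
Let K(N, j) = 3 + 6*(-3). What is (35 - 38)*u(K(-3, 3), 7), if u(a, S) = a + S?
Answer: 24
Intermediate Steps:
K(N, j) = -15 (K(N, j) = 3 - 18 = -15)
u(a, S) = S + a
(35 - 38)*u(K(-3, 3), 7) = (35 - 38)*(7 - 15) = -3*(-8) = 24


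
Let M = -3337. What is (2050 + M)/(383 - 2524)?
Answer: 1287/2141 ≈ 0.60112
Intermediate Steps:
(2050 + M)/(383 - 2524) = (2050 - 3337)/(383 - 2524) = -1287/(-2141) = -1287*(-1/2141) = 1287/2141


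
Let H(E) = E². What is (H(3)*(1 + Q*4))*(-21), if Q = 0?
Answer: -189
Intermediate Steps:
(H(3)*(1 + Q*4))*(-21) = (3²*(1 + 0*4))*(-21) = (9*(1 + 0))*(-21) = (9*1)*(-21) = 9*(-21) = -189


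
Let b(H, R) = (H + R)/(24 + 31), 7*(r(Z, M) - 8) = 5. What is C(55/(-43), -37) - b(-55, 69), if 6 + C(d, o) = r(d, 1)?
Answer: 947/385 ≈ 2.4597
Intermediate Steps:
r(Z, M) = 61/7 (r(Z, M) = 8 + (⅐)*5 = 8 + 5/7 = 61/7)
C(d, o) = 19/7 (C(d, o) = -6 + 61/7 = 19/7)
b(H, R) = H/55 + R/55 (b(H, R) = (H + R)/55 = (H + R)*(1/55) = H/55 + R/55)
C(55/(-43), -37) - b(-55, 69) = 19/7 - ((1/55)*(-55) + (1/55)*69) = 19/7 - (-1 + 69/55) = 19/7 - 1*14/55 = 19/7 - 14/55 = 947/385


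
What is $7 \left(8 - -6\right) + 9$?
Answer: $107$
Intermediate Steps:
$7 \left(8 - -6\right) + 9 = 7 \left(8 + 6\right) + 9 = 7 \cdot 14 + 9 = 98 + 9 = 107$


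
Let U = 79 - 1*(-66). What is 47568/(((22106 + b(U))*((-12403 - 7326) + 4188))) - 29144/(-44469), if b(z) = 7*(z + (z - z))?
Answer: 1163334182888/1775417220801 ≈ 0.65525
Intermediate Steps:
U = 145 (U = 79 + 66 = 145)
b(z) = 7*z (b(z) = 7*(z + 0) = 7*z)
47568/(((22106 + b(U))*((-12403 - 7326) + 4188))) - 29144/(-44469) = 47568/(((22106 + 7*145)*((-12403 - 7326) + 4188))) - 29144/(-44469) = 47568/(((22106 + 1015)*(-19729 + 4188))) - 29144*(-1/44469) = 47568/((23121*(-15541))) + 29144/44469 = 47568/(-359323461) + 29144/44469 = 47568*(-1/359323461) + 29144/44469 = -15856/119774487 + 29144/44469 = 1163334182888/1775417220801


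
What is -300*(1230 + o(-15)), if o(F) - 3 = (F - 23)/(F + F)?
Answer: -370280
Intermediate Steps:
o(F) = 3 + (-23 + F)/(2*F) (o(F) = 3 + (F - 23)/(F + F) = 3 + (-23 + F)/((2*F)) = 3 + (-23 + F)*(1/(2*F)) = 3 + (-23 + F)/(2*F))
-300*(1230 + o(-15)) = -300*(1230 + (1/2)*(-23 + 7*(-15))/(-15)) = -300*(1230 + (1/2)*(-1/15)*(-23 - 105)) = -300*(1230 + (1/2)*(-1/15)*(-128)) = -300*(1230 + 64/15) = -300*18514/15 = -370280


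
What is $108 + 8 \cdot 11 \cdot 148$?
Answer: $13132$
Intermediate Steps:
$108 + 8 \cdot 11 \cdot 148 = 108 + 88 \cdot 148 = 108 + 13024 = 13132$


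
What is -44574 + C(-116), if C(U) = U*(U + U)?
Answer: -17662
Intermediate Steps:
C(U) = 2*U**2 (C(U) = U*(2*U) = 2*U**2)
-44574 + C(-116) = -44574 + 2*(-116)**2 = -44574 + 2*13456 = -44574 + 26912 = -17662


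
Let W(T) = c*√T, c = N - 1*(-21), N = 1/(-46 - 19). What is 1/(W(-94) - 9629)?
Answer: -40682525/391906919849 - 88660*I*√94/391906919849 ≈ -0.00010381 - 2.1934e-6*I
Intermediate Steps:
N = -1/65 (N = 1/(-65) = -1/65 ≈ -0.015385)
c = 1364/65 (c = -1/65 - 1*(-21) = -1/65 + 21 = 1364/65 ≈ 20.985)
W(T) = 1364*√T/65
1/(W(-94) - 9629) = 1/(1364*√(-94)/65 - 9629) = 1/(1364*(I*√94)/65 - 9629) = 1/(1364*I*√94/65 - 9629) = 1/(-9629 + 1364*I*√94/65)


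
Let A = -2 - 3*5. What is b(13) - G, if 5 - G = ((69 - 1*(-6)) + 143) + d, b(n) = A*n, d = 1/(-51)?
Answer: -409/51 ≈ -8.0196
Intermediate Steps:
d = -1/51 ≈ -0.019608
A = -17 (A = -2 - 15 = -17)
b(n) = -17*n
G = -10862/51 (G = 5 - (((69 - 1*(-6)) + 143) - 1/51) = 5 - (((69 + 6) + 143) - 1/51) = 5 - ((75 + 143) - 1/51) = 5 - (218 - 1/51) = 5 - 1*11117/51 = 5 - 11117/51 = -10862/51 ≈ -212.98)
b(13) - G = -17*13 - 1*(-10862/51) = -221 + 10862/51 = -409/51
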